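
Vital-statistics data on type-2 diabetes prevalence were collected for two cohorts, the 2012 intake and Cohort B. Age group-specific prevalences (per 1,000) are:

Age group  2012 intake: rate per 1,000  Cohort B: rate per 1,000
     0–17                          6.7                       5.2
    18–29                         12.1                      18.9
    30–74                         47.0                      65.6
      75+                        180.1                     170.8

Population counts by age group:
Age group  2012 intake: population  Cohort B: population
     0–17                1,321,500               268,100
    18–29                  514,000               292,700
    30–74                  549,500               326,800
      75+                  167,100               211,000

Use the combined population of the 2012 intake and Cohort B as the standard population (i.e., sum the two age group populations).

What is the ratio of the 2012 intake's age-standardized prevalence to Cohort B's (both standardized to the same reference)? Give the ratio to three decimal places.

Combined standard total = 3,650,700; weights = 0.4354, 0.2210, 0.2400, 0.1036.
The 2012 intake: 0.4354×6.7 + 0.2210×12.1 + 0.2400×47.0 + 0.1036×180.1 = 35.5256 per 1,000.
Cohort B: 0.4354×5.2 + 0.2210×18.9 + 0.2400×65.6 + 0.1036×170.8 = 39.8765 per 1,000.
Ratio = 35.5256 ÷ 39.8765 = 0.89089.

0.891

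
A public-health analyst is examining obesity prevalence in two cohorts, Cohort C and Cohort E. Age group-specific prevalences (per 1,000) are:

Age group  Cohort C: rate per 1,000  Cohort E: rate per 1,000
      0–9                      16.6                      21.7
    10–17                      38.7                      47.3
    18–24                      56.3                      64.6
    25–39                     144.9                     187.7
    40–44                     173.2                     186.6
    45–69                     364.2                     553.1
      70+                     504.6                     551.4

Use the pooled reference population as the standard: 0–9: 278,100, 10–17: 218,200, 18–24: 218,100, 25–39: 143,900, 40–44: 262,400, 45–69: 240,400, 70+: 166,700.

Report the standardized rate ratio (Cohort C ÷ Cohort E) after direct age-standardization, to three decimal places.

0.795

Standard total = 1,527,800; weights = 0.1820, 0.1428, 0.1428, 0.0942, 0.1718, 0.1574, 0.1091.
Cohort C: 0.1820×16.6 + 0.1428×38.7 + 0.1428×56.3 + 0.0942×144.9 + 0.1718×173.2 + 0.1574×364.2 + 0.1091×504.6 = 172.3453 per 1,000.
Cohort E: 0.1820×21.7 + 0.1428×47.3 + 0.1428×64.6 + 0.0942×187.7 + 0.1718×186.6 + 0.1574×553.1 + 0.1091×551.4 = 216.8493 per 1,000.
Ratio = 172.3453 ÷ 216.8493 = 0.79477.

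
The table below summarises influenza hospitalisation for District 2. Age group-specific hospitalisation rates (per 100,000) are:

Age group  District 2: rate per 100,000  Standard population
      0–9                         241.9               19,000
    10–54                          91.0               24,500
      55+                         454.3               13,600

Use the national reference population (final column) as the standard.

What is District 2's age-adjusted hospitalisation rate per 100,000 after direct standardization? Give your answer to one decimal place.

Standard total = 57,100; weights = 0.3327, 0.4291, 0.2382.
Standardized rate: 0.3327×241.9 + 0.4291×91.0 + 0.2382×454.3 = 227.7422 per 100,000.

227.7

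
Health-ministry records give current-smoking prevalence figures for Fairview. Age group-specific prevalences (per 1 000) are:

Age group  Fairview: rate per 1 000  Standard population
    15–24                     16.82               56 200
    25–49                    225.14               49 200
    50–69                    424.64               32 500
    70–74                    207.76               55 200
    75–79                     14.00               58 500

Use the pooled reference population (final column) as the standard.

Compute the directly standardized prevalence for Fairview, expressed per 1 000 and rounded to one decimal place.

Standard total = 251 600; weights = 0.2234, 0.1955, 0.1292, 0.2194, 0.2325.
Standardized rate: 0.2234×16.82 + 0.1955×225.14 + 0.1292×424.64 + 0.2194×207.76 + 0.2325×14.00 = 151.4719 per 1 000.

151.5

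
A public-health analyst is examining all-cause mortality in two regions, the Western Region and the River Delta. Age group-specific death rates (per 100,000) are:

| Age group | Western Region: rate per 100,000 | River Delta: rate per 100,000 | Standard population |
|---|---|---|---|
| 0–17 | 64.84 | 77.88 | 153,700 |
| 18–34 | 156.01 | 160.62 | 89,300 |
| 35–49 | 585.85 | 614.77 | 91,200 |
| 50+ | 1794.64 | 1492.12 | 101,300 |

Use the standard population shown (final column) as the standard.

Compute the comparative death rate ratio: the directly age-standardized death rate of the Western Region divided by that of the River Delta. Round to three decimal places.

Standard total = 435,500; weights = 0.3529, 0.2051, 0.2094, 0.2326.
The Western Region: 0.3529×64.84 + 0.2051×156.01 + 0.2094×585.85 + 0.2326×1794.64 = 595.0038 per 100,000.
The River Delta: 0.3529×77.88 + 0.2051×160.62 + 0.2094×614.77 + 0.2326×1492.12 = 536.2395 per 100,000.
Ratio = 595.0038 ÷ 536.2395 = 1.10959.

1.110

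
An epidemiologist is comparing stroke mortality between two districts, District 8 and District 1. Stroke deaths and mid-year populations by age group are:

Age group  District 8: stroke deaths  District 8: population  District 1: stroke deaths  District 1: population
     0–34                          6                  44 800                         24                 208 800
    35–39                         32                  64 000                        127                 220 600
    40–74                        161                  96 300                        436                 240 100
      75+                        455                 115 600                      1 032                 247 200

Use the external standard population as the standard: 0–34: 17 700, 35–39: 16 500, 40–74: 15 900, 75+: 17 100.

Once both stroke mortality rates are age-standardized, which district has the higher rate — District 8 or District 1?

Age-specific rates per 100 000 for District 8: 13.39, 50.00, 167.19, 393.60.
For District 1: 11.49, 57.57, 181.59, 417.48.
Standard total = 67 200; weights = 0.2634, 0.2455, 0.2366, 0.2545.
District 8: 0.2634×13.39 + 0.2455×50.00 + 0.2366×167.19 + 0.2545×393.60 = 155.5185 per 100 000.
District 1: 0.2634×11.49 + 0.2455×57.57 + 0.2366×181.59 + 0.2545×417.48 = 166.3615 per 100 000.
The crude rates (203.93 vs 176.61) would put District 8 higher, but that reflects its age composition; once standardized to a common age structure, District 1 has the higher underlying rate.

District 1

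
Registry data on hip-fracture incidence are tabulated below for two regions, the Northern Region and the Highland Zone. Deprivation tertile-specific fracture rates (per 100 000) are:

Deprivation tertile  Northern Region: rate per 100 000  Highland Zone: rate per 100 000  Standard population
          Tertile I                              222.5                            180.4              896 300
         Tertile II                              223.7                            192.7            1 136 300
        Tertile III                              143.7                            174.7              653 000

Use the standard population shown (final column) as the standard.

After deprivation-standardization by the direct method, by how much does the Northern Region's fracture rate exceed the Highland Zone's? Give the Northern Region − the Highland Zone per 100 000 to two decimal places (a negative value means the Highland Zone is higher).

19.63

Standard total = 2 685 600; weights = 0.3337, 0.4231, 0.2431.
The Northern Region: 0.3337×222.5 + 0.4231×223.7 + 0.2431×143.7 = 203.8476 per 100 000.
The Highland Zone: 0.3337×180.4 + 0.4231×192.7 + 0.2431×174.7 = 184.2183 per 100 000.
Difference = 203.8476 − 184.2183 = 19.6293.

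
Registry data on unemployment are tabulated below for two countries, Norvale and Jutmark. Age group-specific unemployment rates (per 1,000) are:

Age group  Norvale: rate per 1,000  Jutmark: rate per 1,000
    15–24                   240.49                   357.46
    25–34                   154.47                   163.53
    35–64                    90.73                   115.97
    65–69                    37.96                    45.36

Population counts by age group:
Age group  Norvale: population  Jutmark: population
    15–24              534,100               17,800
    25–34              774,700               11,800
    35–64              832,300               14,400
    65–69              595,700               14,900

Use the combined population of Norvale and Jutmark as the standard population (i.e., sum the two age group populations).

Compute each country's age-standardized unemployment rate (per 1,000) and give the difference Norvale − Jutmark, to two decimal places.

Combined standard total = 2,795,700; weights = 0.1974, 0.2813, 0.3029, 0.2184.
Norvale: 0.1974×240.49 + 0.2813×154.47 + 0.3029×90.73 + 0.2184×37.96 = 126.7005 per 1,000.
Jutmark: 0.1974×357.46 + 0.2813×163.53 + 0.3029×115.97 + 0.2184×45.36 = 161.6007 per 1,000.
Difference = 126.7005 − 161.6007 = -34.9002.

-34.90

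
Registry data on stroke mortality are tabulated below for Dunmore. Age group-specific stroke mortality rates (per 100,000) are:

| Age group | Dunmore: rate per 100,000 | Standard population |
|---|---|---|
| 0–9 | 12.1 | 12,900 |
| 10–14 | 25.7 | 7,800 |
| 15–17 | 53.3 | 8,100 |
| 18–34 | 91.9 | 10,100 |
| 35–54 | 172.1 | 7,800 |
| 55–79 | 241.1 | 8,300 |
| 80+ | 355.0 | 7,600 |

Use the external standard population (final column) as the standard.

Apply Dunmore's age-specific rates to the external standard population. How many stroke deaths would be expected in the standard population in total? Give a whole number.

Expected stroke deaths = Σ (standard pop × age-specific rate ÷ 100,000)
= 12,900×12.1/100,000 + 7,800×25.7/100,000 + 8,100×53.3/100,000 + 10,100×91.9/100,000 + 7,800×172.1/100,000 + 8,300×241.1/100,000 + 7,600×355.0/100,000
= 1.56 + 2.00 + 4.32 + 9.28 + 13.42 + 20.01 + 26.98 = 77.58.

78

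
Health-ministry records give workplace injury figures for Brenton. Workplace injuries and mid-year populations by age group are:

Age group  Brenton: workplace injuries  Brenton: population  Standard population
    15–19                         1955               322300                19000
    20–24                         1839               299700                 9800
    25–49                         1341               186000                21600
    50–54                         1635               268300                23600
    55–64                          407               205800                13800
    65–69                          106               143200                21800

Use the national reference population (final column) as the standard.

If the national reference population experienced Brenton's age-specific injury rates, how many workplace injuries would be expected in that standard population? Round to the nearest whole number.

518

Age-specific rates per 10000 for Brenton: 60.66, 61.36, 72.10, 60.94, 19.78, 7.40.
Expected workplace injuries = Σ (standard pop × age-specific rate ÷ 10000)
= 19000×60.66/10000 + 9800×61.36/10000 + 21600×72.10/10000 + 23600×60.94/10000 + 13800×19.78/10000 + 21800×7.40/10000
= 115.25 + 60.13 + 155.73 + 143.82 + 27.29 + 16.14 = 518.36.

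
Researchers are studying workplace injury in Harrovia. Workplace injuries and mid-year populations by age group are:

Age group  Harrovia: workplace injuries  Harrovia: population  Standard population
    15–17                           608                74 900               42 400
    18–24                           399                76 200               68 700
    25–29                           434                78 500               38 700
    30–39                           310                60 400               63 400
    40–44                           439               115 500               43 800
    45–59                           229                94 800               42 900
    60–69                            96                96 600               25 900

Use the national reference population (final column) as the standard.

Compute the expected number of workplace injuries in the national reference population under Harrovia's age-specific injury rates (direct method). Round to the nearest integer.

Age-specific rates per 10 000 for Harrovia: 81.17, 52.36, 55.29, 51.32, 38.01, 24.16, 9.94.
Expected workplace injuries = Σ (standard pop × age-specific rate ÷ 10 000)
= 42 400×81.17/10 000 + 68 700×52.36/10 000 + 38 700×55.29/10 000 + 63 400×51.32/10 000 + 43 800×38.01/10 000 + 42 900×24.16/10 000 + 25 900×9.94/10 000
= 344.18 + 359.73 + 213.96 + 325.40 + 166.48 + 103.63 + 25.74 = 1539.11.

1539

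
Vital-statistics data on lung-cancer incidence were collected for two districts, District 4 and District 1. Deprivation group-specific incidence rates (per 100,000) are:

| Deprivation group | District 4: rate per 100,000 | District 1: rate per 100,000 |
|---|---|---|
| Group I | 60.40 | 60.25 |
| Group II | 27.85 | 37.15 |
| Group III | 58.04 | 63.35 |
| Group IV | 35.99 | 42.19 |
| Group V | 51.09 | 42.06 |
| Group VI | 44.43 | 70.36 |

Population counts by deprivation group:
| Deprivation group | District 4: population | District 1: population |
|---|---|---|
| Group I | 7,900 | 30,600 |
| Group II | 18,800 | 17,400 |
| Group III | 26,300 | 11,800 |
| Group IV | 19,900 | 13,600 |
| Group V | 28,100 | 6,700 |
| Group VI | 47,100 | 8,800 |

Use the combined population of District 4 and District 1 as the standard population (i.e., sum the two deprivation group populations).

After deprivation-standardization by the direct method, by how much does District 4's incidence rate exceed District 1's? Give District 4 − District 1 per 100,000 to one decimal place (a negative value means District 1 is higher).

Combined standard total = 237,000; weights = 0.1624, 0.1527, 0.1608, 0.1414, 0.1468, 0.2359.
District 4: 0.1624×60.40 + 0.1527×27.85 + 0.1608×58.04 + 0.1414×35.99 + 0.1468×51.09 + 0.2359×44.43 = 46.4647 per 100,000.
District 1: 0.1624×60.25 + 0.1527×37.15 + 0.1608×63.35 + 0.1414×42.19 + 0.1468×42.06 + 0.2359×70.36 = 54.3809 per 100,000.
Difference = 46.4647 − 54.3809 = -7.9162.

-7.9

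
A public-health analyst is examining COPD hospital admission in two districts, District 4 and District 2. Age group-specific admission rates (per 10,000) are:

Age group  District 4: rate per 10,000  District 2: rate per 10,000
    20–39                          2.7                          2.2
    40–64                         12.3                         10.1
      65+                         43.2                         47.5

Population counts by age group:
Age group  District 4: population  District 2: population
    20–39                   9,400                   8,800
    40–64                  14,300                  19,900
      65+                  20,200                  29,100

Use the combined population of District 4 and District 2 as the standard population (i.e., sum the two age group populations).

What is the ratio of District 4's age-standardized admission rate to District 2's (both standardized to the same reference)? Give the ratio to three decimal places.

0.953

Combined standard total = 101,700; weights = 0.1790, 0.3363, 0.4848.
District 4: 0.1790×2.7 + 0.3363×12.3 + 0.4848×43.2 = 25.5611 per 10,000.
District 2: 0.1790×2.2 + 0.3363×10.1 + 0.4848×47.5 = 26.8162 per 10,000.
Ratio = 25.5611 ÷ 26.8162 = 0.95319.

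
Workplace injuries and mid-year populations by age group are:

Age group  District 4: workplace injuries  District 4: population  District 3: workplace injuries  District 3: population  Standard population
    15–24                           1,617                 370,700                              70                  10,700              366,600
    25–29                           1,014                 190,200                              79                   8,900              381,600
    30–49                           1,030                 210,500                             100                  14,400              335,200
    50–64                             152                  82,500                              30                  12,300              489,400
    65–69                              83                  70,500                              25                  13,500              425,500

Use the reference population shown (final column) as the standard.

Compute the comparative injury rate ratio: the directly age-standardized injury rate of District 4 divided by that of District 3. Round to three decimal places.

Age-specific rates per 10,000 for District 4: 43.62, 53.31, 48.93, 18.42, 11.77.
For District 3: 65.42, 88.76, 69.44, 24.39, 18.52.
Standard total = 1,998,300; weights = 0.1835, 0.1910, 0.1677, 0.2449, 0.2129.
District 4: 0.1835×43.62 + 0.1910×53.31 + 0.1677×48.93 + 0.2449×18.42 + 0.2129×11.77 = 33.4099 per 10,000.
District 3: 0.1835×65.42 + 0.1910×88.76 + 0.1677×69.44 + 0.2449×24.39 + 0.2129×18.52 = 50.5177 per 10,000.
Ratio = 33.4099 ÷ 50.5177 = 0.66135.

0.661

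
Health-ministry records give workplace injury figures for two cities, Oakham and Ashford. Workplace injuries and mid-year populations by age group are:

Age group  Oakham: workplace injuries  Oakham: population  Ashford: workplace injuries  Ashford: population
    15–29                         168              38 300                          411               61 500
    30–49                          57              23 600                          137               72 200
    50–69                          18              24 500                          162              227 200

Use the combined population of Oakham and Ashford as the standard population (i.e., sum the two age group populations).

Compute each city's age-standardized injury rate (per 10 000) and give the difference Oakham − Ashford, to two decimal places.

Age-specific rates per 10 000 for Oakham: 43.86, 24.15, 7.35.
For Ashford: 66.83, 18.98, 7.13.
Combined standard total = 447 300; weights = 0.2231, 0.2142, 0.5627.
Oakham: 0.2231×43.86 + 0.2142×24.15 + 0.5627×7.35 = 19.0939 per 10 000.
Ashford: 0.2231×66.83 + 0.2142×18.98 + 0.5627×7.13 = 22.9870 per 10 000.
Difference = 19.0939 − 22.9870 = -3.8931.

-3.89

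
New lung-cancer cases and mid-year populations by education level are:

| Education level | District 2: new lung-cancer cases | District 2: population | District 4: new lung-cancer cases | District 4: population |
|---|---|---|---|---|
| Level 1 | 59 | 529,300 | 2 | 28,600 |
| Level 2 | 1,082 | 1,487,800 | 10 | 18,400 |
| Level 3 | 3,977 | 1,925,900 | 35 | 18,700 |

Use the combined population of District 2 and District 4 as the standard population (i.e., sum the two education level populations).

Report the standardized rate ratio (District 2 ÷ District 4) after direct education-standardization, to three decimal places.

1.150

Education-specific rates per 100,000 for District 2: 11.15, 72.72, 206.50.
For District 4: 6.99, 54.35, 187.17.
Combined standard total = 4,008,700; weights = 0.1392, 0.3757, 0.4851.
District 2: 0.1392×11.15 + 0.3757×72.72 + 0.4851×206.50 = 129.0489 per 100,000.
District 4: 0.1392×6.99 + 0.3757×54.35 + 0.4851×187.17 = 112.1867 per 100,000.
Ratio = 129.0489 ÷ 112.1867 = 1.15031.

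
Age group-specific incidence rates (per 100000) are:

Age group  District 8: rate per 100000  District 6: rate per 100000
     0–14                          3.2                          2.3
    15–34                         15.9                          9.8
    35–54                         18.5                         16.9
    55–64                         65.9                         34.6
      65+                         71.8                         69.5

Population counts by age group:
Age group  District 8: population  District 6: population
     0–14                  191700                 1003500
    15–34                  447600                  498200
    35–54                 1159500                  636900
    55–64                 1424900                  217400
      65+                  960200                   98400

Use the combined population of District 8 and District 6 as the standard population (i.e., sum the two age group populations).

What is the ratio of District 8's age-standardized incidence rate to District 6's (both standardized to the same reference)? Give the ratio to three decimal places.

1.368

Combined standard total = 6638300; weights = 0.1800, 0.1425, 0.2706, 0.2474, 0.1595.
District 8: 0.1800×3.2 + 0.1425×15.9 + 0.2706×18.5 + 0.2474×65.9 + 0.1595×71.8 = 35.6012 per 100000.
District 6: 0.1800×2.3 + 0.1425×9.8 + 0.2706×16.9 + 0.2474×34.6 + 0.1595×69.5 = 26.0267 per 100000.
Ratio = 35.6012 ÷ 26.0267 = 1.36787.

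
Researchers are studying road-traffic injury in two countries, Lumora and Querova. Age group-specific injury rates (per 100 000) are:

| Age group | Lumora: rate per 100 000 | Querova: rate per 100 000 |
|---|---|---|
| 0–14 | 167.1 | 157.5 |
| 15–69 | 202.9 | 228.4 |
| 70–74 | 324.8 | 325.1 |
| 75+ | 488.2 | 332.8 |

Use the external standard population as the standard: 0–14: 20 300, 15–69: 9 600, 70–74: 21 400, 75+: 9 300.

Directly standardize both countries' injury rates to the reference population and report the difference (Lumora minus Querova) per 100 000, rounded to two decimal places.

Standard total = 60 600; weights = 0.3350, 0.1584, 0.3531, 0.1535.
Lumora: 0.3350×167.1 + 0.1584×202.9 + 0.3531×324.8 + 0.1535×488.2 = 277.7384 per 100 000.
Querova: 0.3350×157.5 + 0.1584×228.4 + 0.3531×325.1 + 0.1535×332.8 = 254.8196 per 100 000.
Difference = 277.7384 − 254.8196 = 22.9188.

22.92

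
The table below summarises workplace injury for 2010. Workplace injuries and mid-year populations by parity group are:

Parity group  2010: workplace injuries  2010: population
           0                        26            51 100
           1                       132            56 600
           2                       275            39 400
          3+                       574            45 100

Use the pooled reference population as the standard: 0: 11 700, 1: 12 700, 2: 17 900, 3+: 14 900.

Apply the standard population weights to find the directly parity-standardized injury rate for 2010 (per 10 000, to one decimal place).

Parity-specific rates per 10 000 for 2010: 5.09, 23.32, 69.80, 127.27.
Standard total = 57 200; weights = 0.2045, 0.2220, 0.3129, 0.2605.
Standardized rate: 0.2045×5.09 + 0.2220×23.32 + 0.3129×69.80 + 0.2605×127.27 = 61.2140 per 10 000.

61.2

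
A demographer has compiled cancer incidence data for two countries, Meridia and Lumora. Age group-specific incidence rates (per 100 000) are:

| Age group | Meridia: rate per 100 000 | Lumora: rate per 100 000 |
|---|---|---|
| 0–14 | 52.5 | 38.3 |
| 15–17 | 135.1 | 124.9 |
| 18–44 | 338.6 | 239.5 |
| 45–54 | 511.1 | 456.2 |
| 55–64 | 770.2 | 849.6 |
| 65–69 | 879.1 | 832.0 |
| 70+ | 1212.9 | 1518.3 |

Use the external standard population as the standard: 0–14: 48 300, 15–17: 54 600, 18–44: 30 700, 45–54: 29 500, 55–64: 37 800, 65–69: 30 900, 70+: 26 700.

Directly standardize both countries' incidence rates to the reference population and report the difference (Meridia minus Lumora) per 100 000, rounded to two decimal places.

-14.68

Standard total = 258 500; weights = 0.1868, 0.2112, 0.1188, 0.1141, 0.1462, 0.1195, 0.1033.
Meridia: 0.1868×52.5 + 0.2112×135.1 + 0.1188×338.6 + 0.1141×511.1 + 0.1462×770.2 + 0.1195×879.1 + 0.1033×1212.9 = 479.8718 per 100 000.
Lumora: 0.1868×38.3 + 0.2112×124.9 + 0.1188×239.5 + 0.1141×456.2 + 0.1462×849.6 + 0.1195×832.0 + 0.1033×1518.3 = 494.5542 per 100 000.
Difference = 479.8718 − 494.5542 = -14.6824.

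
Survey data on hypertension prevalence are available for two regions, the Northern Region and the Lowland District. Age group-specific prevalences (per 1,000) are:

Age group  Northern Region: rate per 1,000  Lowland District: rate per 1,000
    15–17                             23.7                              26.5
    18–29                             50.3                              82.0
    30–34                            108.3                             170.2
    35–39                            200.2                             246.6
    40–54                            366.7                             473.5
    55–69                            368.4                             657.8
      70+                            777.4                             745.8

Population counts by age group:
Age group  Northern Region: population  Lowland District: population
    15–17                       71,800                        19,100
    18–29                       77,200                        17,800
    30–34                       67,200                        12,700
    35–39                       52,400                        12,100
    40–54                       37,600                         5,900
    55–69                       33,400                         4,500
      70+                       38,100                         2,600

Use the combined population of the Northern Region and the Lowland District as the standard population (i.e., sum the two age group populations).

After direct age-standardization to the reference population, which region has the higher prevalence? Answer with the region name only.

Combined standard total = 452,400; weights = 0.2009, 0.2100, 0.1766, 0.1426, 0.0962, 0.0838, 0.0900.
The Northern Region: 0.2009×23.7 + 0.2100×50.3 + 0.1766×108.3 + 0.1426×200.2 + 0.0962×366.7 + 0.0838×368.4 + 0.0900×777.4 = 199.0559 per 1,000.
The Lowland District: 0.2009×26.5 + 0.2100×82.0 + 0.1766×170.2 + 0.1426×246.6 + 0.0962×473.5 + 0.0838×657.8 + 0.0900×745.8 = 255.4939 per 1,000.
The crude rates (209.33 vs 198.18) would put the Northern Region higher, but that reflects its age composition; once standardized to a common age structure, the Lowland District has the higher underlying rate.

Lowland District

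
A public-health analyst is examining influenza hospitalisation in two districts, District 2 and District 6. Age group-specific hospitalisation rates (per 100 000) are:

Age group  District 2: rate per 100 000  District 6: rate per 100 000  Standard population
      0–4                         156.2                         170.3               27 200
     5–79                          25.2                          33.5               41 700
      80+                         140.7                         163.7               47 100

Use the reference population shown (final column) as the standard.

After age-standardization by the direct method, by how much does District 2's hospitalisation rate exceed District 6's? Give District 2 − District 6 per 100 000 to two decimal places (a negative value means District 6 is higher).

Standard total = 116 000; weights = 0.2345, 0.3595, 0.4060.
District 2: 0.2345×156.2 + 0.3595×25.2 + 0.4060×140.7 = 102.8142 per 100 000.
District 6: 0.2345×170.3 + 0.3595×33.5 + 0.4060×163.7 = 118.4429 per 100 000.
Difference = 102.8142 − 118.4429 = -15.6287.

-15.63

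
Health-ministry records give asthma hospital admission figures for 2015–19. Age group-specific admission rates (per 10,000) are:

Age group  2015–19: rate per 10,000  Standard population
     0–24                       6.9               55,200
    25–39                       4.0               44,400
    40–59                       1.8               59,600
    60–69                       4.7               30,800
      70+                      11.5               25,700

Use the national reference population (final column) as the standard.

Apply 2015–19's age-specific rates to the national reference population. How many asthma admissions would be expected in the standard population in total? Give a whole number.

Expected asthma admissions = Σ (standard pop × age-specific rate ÷ 10,000)
= 55,200×6.9/10,000 + 44,400×4.0/10,000 + 59,600×1.8/10,000 + 30,800×4.7/10,000 + 25,700×11.5/10,000
= 38.09 + 17.76 + 10.73 + 14.48 + 29.55 = 110.61.

111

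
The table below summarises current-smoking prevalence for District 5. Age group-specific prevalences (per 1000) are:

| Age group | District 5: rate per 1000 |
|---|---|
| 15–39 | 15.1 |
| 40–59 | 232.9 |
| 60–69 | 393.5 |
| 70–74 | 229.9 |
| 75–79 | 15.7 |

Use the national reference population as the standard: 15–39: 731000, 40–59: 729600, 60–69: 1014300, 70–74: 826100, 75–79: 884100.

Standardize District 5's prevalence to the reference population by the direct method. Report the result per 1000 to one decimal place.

187.3

Standard total = 4185100; weights = 0.1747, 0.1743, 0.2424, 0.1974, 0.2112.
Standardized rate: 0.1747×15.1 + 0.1743×232.9 + 0.2424×393.5 + 0.1974×229.9 + 0.2112×15.7 = 187.3049 per 1000.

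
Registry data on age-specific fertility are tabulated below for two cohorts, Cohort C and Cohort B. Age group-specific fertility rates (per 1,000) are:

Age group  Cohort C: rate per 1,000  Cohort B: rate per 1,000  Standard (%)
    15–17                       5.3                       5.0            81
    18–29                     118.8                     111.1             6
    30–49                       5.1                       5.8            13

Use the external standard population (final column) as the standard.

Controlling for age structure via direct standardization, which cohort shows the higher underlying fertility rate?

Standard weights: 0.81, 0.06, 0.13.
Cohort C: 0.8100×5.3 + 0.0600×118.8 + 0.1300×5.1 = 12.0840 per 1,000.
Cohort B: 0.8100×5.0 + 0.0600×111.1 + 0.1300×5.8 = 11.4700 per 1,000.

Cohort C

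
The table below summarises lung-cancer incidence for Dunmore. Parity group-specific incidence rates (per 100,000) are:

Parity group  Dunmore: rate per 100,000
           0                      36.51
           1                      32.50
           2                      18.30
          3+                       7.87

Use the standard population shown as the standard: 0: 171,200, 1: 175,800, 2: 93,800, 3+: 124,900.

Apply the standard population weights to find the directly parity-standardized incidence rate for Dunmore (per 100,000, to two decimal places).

25.92

Standard total = 565,700; weights = 0.3026, 0.3108, 0.1658, 0.2208.
Standardized rate: 0.3026×36.51 + 0.3108×32.50 + 0.1658×18.30 + 0.2208×7.87 = 25.9210 per 100,000.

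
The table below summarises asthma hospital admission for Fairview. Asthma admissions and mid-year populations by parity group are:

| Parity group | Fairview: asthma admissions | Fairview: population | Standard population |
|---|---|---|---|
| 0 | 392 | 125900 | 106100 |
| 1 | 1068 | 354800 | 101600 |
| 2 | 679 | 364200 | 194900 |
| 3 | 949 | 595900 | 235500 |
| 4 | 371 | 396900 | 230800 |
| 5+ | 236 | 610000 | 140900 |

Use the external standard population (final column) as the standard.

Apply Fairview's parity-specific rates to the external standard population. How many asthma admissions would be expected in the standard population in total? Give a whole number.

Parity-specific rates per 10000 for Fairview: 31.14, 30.10, 18.64, 15.93, 9.35, 3.87.
Expected asthma admissions = Σ (standard pop × parity-specific rate ÷ 10000)
= 106100×31.14/10000 + 101600×30.10/10000 + 194900×18.64/10000 + 235500×15.93/10000 + 230800×9.35/10000 + 140900×3.87/10000
= 330.35 + 305.83 + 363.36 + 375.05 + 215.74 + 54.51 = 1644.84.

1645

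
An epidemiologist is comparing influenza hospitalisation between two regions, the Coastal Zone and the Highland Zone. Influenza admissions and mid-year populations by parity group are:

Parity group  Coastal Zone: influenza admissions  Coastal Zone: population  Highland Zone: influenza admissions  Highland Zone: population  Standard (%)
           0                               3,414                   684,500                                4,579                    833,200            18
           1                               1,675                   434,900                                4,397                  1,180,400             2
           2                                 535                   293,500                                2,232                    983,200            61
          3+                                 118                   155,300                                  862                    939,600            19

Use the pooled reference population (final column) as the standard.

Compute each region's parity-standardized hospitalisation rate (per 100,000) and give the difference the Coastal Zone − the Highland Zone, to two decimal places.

Parity-specific rates per 100,000 for the Coastal Zone: 498.76, 385.15, 182.28, 75.98.
For the Highland Zone: 549.57, 372.50, 227.01, 91.74.
Standard weights: 0.18, 0.02, 0.61, 0.19.
The Coastal Zone: 0.1800×498.76 + 0.0200×385.15 + 0.6100×182.28 + 0.1900×75.98 = 223.1085 per 100,000.
The Highland Zone: 0.1800×549.57 + 0.0200×372.50 + 0.6100×227.01 + 0.1900×91.74 = 262.2815 per 100,000.
Difference = 223.1085 − 262.2815 = -39.1730.

-39.17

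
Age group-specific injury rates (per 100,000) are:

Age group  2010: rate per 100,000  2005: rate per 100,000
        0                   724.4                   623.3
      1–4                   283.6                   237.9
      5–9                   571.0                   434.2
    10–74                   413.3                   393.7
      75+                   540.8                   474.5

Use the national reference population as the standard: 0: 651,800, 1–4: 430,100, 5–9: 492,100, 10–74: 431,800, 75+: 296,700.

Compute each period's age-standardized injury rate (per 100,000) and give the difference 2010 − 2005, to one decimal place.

78.6

Standard total = 2,302,500; weights = 0.2831, 0.1868, 0.2137, 0.1875, 0.1289.
2010: 0.2831×724.4 + 0.1868×283.6 + 0.2137×571.0 + 0.1875×413.3 + 0.1289×540.8 = 527.2737 per 100,000.
2005: 0.2831×623.3 + 0.1868×237.9 + 0.2137×434.2 + 0.1875×393.7 + 0.1289×474.5 = 448.6607 per 100,000.
Difference = 527.2737 − 448.6607 = 78.6130.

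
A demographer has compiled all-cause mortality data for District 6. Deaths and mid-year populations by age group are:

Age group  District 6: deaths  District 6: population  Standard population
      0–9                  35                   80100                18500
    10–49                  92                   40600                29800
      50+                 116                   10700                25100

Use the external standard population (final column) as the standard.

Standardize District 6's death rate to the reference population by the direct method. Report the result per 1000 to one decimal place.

4.7

Age-specific rates per 1000 for District 6: 0.437, 2.266, 10.841.
Standard total = 73400; weights = 0.2520, 0.4060, 0.3420.
Standardized rate: 0.2520×0.437 + 0.4060×2.266 + 0.3420×10.841 = 4.7374 per 1000.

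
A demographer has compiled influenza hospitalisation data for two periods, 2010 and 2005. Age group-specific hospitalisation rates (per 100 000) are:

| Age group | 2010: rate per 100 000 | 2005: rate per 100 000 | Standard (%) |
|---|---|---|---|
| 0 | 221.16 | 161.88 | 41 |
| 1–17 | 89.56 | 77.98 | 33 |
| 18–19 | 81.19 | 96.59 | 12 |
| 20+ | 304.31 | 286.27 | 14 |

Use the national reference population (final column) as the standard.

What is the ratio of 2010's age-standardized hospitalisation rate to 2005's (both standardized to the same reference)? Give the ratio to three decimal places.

Standard weights: 0.41, 0.33, 0.12, 0.14.
2010: 0.4100×221.16 + 0.3300×89.56 + 0.1200×81.19 + 0.1400×304.31 = 172.5766 per 100 000.
2005: 0.4100×161.88 + 0.3300×77.98 + 0.1200×96.59 + 0.1400×286.27 = 143.7728 per 100 000.
Ratio = 172.5766 ÷ 143.7728 = 1.20034.

1.200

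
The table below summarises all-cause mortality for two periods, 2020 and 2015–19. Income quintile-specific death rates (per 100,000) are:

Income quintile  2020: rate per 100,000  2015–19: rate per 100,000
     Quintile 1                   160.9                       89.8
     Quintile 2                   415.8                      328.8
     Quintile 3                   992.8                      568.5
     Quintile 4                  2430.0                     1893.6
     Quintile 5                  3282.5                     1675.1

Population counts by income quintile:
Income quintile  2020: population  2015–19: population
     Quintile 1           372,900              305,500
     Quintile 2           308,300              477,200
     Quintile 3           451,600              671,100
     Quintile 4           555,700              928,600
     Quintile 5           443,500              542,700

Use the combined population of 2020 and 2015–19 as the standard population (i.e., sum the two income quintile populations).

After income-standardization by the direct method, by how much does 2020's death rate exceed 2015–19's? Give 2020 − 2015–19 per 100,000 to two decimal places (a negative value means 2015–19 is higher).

Combined standard total = 5,057,100; weights = 0.1341, 0.1553, 0.2220, 0.2935, 0.1950.
2020: 0.1341×160.9 + 0.1553×415.8 + 0.2220×992.8 + 0.2935×2430.0 + 0.1950×3282.5 = 1659.9301 per 100,000.
2015–19: 0.1341×89.8 + 0.1553×328.8 + 0.2220×568.5 + 0.2935×1893.6 + 0.1950×1675.1 = 1071.7806 per 100,000.
Difference = 1659.9301 − 1071.7806 = 588.1495.

588.15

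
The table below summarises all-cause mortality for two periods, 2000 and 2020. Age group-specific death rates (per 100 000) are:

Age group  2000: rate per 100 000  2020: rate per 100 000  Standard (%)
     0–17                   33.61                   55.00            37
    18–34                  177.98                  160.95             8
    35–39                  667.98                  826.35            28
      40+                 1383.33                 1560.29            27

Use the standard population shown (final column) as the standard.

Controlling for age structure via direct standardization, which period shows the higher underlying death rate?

Standard weights: 0.37, 0.08, 0.28, 0.27.
2000: 0.3700×33.61 + 0.0800×177.98 + 0.2800×667.98 + 0.2700×1383.33 = 587.2076 per 100 000.
2020: 0.3700×55.00 + 0.0800×160.95 + 0.2800×826.35 + 0.2700×1560.29 = 685.8823 per 100 000.

2020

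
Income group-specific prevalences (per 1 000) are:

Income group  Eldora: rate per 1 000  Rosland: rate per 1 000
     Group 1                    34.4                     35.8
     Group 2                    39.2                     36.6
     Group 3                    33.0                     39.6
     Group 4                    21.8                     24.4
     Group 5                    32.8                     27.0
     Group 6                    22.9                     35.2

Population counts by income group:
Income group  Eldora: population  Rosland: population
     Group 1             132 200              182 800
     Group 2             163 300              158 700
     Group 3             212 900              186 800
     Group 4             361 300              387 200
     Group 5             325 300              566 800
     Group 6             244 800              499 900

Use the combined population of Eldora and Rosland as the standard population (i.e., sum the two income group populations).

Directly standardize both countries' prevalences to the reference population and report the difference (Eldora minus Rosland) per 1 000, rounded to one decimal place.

-2.4

Combined standard total = 3 422 000; weights = 0.0921, 0.0941, 0.1168, 0.2187, 0.2607, 0.2176.
Eldora: 0.0921×34.4 + 0.0941×39.2 + 0.1168×33.0 + 0.2187×21.8 + 0.2607×32.8 + 0.2176×22.9 = 29.0124 per 1 000.
Rosland: 0.0921×35.8 + 0.0941×36.6 + 0.1168×39.6 + 0.2187×24.4 + 0.2607×27.0 + 0.2176×35.2 = 31.4009 per 1 000.
Difference = 29.0124 − 31.4009 = -2.3885.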